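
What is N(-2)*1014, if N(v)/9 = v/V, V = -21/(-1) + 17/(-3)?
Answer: -27378/23 ≈ -1190.3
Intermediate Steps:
V = 46/3 (V = -21*(-1) + 17*(-⅓) = 21 - 17/3 = 46/3 ≈ 15.333)
N(v) = 27*v/46 (N(v) = 9*(v/(46/3)) = 9*(v*(3/46)) = 9*(3*v/46) = 27*v/46)
N(-2)*1014 = ((27/46)*(-2))*1014 = -27/23*1014 = -27378/23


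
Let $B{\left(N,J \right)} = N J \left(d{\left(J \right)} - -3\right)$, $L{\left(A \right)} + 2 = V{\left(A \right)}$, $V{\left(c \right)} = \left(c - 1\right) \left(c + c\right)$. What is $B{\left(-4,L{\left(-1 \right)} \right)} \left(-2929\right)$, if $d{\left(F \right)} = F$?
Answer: $117160$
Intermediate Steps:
$V{\left(c \right)} = 2 c \left(-1 + c\right)$ ($V{\left(c \right)} = \left(-1 + c\right) 2 c = 2 c \left(-1 + c\right)$)
$L{\left(A \right)} = -2 + 2 A \left(-1 + A\right)$
$B{\left(N,J \right)} = J N \left(3 + J\right)$ ($B{\left(N,J \right)} = N J \left(J - -3\right) = J N \left(J + 3\right) = J N \left(3 + J\right)$)
$B{\left(-4,L{\left(-1 \right)} \right)} \left(-2929\right) = \left(-2 + 2 \left(-1\right) \left(-1 - 1\right)\right) \left(-4\right) \left(3 - \left(2 + 2 \left(-1 - 1\right)\right)\right) \left(-2929\right) = \left(-2 + 2 \left(-1\right) \left(-2\right)\right) \left(-4\right) \left(3 - \left(2 + 2 \left(-2\right)\right)\right) \left(-2929\right) = \left(-2 + 4\right) \left(-4\right) \left(3 + \left(-2 + 4\right)\right) \left(-2929\right) = 2 \left(-4\right) \left(3 + 2\right) \left(-2929\right) = 2 \left(-4\right) 5 \left(-2929\right) = \left(-40\right) \left(-2929\right) = 117160$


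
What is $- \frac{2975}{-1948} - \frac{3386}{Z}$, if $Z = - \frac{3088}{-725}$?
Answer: $- \frac{596607625}{751928} \approx -793.44$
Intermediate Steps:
$Z = \frac{3088}{725}$ ($Z = \left(-3088\right) \left(- \frac{1}{725}\right) = \frac{3088}{725} \approx 4.2593$)
$- \frac{2975}{-1948} - \frac{3386}{Z} = - \frac{2975}{-1948} - \frac{3386}{\frac{3088}{725}} = \left(-2975\right) \left(- \frac{1}{1948}\right) - \frac{1227425}{1544} = \frac{2975}{1948} - \frac{1227425}{1544} = - \frac{596607625}{751928}$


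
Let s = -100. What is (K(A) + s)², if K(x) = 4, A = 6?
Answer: 9216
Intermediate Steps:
(K(A) + s)² = (4 - 100)² = (-96)² = 9216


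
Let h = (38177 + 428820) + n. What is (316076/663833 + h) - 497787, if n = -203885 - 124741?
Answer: -238591885452/663833 ≈ -3.5942e+5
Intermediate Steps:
n = -328626
h = 138371 (h = (38177 + 428820) - 328626 = 466997 - 328626 = 138371)
(316076/663833 + h) - 497787 = (316076/663833 + 138371) - 497787 = 91855552119/663833 - 497787 = -238591885452/663833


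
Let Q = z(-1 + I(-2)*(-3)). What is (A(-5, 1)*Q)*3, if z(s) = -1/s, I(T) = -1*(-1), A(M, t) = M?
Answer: -15/4 ≈ -3.7500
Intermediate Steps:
I(T) = 1
Q = 1/4 (Q = -1/(-1 + 1*(-3)) = -1/(-1 - 3) = -1/(-4) = -1*(-1/4) = 1/4 ≈ 0.25000)
(A(-5, 1)*Q)*3 = -5*1/4*3 = -5/4*3 = -15/4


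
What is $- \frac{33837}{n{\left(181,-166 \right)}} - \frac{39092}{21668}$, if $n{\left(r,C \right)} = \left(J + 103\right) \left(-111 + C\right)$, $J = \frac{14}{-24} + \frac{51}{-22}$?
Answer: $- \frac{11574245945}{19826225417} \approx -0.58379$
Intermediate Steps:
$J = - \frac{383}{132}$ ($J = 14 \left(- \frac{1}{24}\right) + 51 \left(- \frac{1}{22}\right) = - \frac{7}{12} - \frac{51}{22} = - \frac{383}{132} \approx -2.9015$)
$n{\left(r,C \right)} = - \frac{488881}{44} + \frac{13213 C}{132}$ ($n{\left(r,C \right)} = \left(- \frac{383}{132} + 103\right) \left(-111 + C\right) = \frac{13213 \left(-111 + C\right)}{132} = - \frac{488881}{44} + \frac{13213 C}{132}$)
$- \frac{33837}{n{\left(181,-166 \right)}} - \frac{39092}{21668} = - \frac{33837}{- \frac{488881}{44} + \frac{13213}{132} \left(-166\right)} - \frac{39092}{21668} = - \frac{33837}{- \frac{488881}{44} - \frac{1096679}{66}} - \frac{9773}{5417} = - \frac{33837}{- \frac{3660001}{132}} - \frac{9773}{5417} = \left(-33837\right) \left(- \frac{132}{3660001}\right) - \frac{9773}{5417} = \frac{4466484}{3660001} - \frac{9773}{5417} = - \frac{11574245945}{19826225417}$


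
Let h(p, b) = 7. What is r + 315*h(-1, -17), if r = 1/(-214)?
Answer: 471869/214 ≈ 2205.0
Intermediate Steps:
r = -1/214 ≈ -0.0046729
r + 315*h(-1, -17) = -1/214 + 315*7 = -1/214 + 2205 = 471869/214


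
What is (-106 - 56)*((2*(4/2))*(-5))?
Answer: 3240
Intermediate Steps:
(-106 - 56)*((2*(4/2))*(-5)) = -162*2*(4*(1/2))*(-5) = -162*2*2*(-5) = -648*(-5) = -162*(-20) = 3240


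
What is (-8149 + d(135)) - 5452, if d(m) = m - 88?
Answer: -13554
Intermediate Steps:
d(m) = -88 + m
(-8149 + d(135)) - 5452 = (-8149 + (-88 + 135)) - 5452 = (-8149 + 47) - 5452 = -8102 - 5452 = -13554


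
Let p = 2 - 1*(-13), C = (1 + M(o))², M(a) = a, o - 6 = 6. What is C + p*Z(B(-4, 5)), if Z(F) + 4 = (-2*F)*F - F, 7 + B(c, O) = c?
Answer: -3356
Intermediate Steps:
o = 12 (o = 6 + 6 = 12)
B(c, O) = -7 + c
Z(F) = -4 - F - 2*F² (Z(F) = -4 + ((-2*F)*F - F) = -4 + (-2*F² - F) = -4 + (-F - 2*F²) = -4 - F - 2*F²)
C = 169 (C = (1 + 12)² = 13² = 169)
p = 15 (p = 2 + 13 = 15)
C + p*Z(B(-4, 5)) = 169 + 15*(-4 - (-7 - 4) - 2*(-7 - 4)²) = 169 + 15*(-4 - 1*(-11) - 2*(-11)²) = 169 + 15*(-4 + 11 - 2*121) = 169 + 15*(-4 + 11 - 242) = 169 + 15*(-235) = 169 - 3525 = -3356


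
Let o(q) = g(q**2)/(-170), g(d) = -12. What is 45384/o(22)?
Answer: 642940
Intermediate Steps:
o(q) = 6/85 (o(q) = -12/(-170) = -12*(-1/170) = 6/85)
45384/o(22) = 45384/(6/85) = 45384*(85/6) = 642940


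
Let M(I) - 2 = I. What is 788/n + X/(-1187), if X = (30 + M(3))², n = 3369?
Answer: -3191669/3999003 ≈ -0.79812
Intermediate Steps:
M(I) = 2 + I
X = 1225 (X = (30 + (2 + 3))² = (30 + 5)² = 35² = 1225)
788/n + X/(-1187) = 788/3369 + 1225/(-1187) = 788*(1/3369) + 1225*(-1/1187) = 788/3369 - 1225/1187 = -3191669/3999003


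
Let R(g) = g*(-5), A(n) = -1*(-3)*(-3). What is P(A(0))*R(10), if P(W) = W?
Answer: 450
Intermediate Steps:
A(n) = -9 (A(n) = 3*(-3) = -9)
R(g) = -5*g
P(A(0))*R(10) = -(-45)*10 = -9*(-50) = 450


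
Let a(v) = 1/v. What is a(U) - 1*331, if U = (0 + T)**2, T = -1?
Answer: -330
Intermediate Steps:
U = 1 (U = (0 - 1)**2 = (-1)**2 = 1)
a(U) - 1*331 = 1/1 - 1*331 = 1 - 331 = -330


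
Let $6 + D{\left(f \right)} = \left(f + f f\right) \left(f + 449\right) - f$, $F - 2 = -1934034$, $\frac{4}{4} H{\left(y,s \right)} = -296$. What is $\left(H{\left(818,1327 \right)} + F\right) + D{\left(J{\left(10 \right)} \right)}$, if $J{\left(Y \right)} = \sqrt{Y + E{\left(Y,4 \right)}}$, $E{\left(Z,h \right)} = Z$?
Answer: $-1925334 + 936 \sqrt{5} \approx -1.9232 \cdot 10^{6}$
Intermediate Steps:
$H{\left(y,s \right)} = -296$
$F = -1934032$ ($F = 2 - 1934034 = -1934032$)
$J{\left(Y \right)} = \sqrt{2} \sqrt{Y}$ ($J{\left(Y \right)} = \sqrt{Y + Y} = \sqrt{2 Y} = \sqrt{2} \sqrt{Y}$)
$D{\left(f \right)} = -6 - f + \left(449 + f\right) \left(f + f^{2}\right)$ ($D{\left(f \right)} = -6 - \left(f - \left(f + f f\right) \left(f + 449\right)\right) = -6 - \left(f - \left(f + f^{2}\right) \left(449 + f\right)\right) = -6 - \left(f - \left(449 + f\right) \left(f + f^{2}\right)\right) = -6 - f + \left(449 + f\right) \left(f + f^{2}\right)$)
$\left(H{\left(818,1327 \right)} + F\right) + D{\left(J{\left(10 \right)} \right)} = \left(-296 - 1934032\right) + \left(-6 + \left(\sqrt{2} \sqrt{10}\right)^{3} + 448 \sqrt{2} \sqrt{10} + 450 \left(\sqrt{2} \sqrt{10}\right)^{2}\right) = -1934328 + \left(-6 + \left(2 \sqrt{5}\right)^{3} + 448 \cdot 2 \sqrt{5} + 450 \left(2 \sqrt{5}\right)^{2}\right) = -1934328 + \left(-6 + 40 \sqrt{5} + 896 \sqrt{5} + 450 \cdot 20\right) = -1934328 + \left(-6 + 40 \sqrt{5} + 896 \sqrt{5} + 9000\right) = -1934328 + \left(8994 + 936 \sqrt{5}\right) = -1925334 + 936 \sqrt{5}$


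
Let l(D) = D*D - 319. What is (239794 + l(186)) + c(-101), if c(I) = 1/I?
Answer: 27681170/101 ≈ 2.7407e+5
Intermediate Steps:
l(D) = -319 + D² (l(D) = D² - 319 = -319 + D²)
(239794 + l(186)) + c(-101) = (239794 + (-319 + 186²)) + 1/(-101) = (239794 + (-319 + 34596)) - 1/101 = (239794 + 34277) - 1/101 = 274071 - 1/101 = 27681170/101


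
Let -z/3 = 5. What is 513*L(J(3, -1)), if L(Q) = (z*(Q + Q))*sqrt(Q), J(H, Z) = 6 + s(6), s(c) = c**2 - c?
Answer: -3324240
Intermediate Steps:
z = -15 (z = -3*5 = -15)
J(H, Z) = 36 (J(H, Z) = 6 + 6*(-1 + 6) = 6 + 6*5 = 6 + 30 = 36)
L(Q) = -30*Q**(3/2) (L(Q) = (-15*(Q + Q))*sqrt(Q) = (-30*Q)*sqrt(Q) = -30*Q**(3/2))
513*L(J(3, -1)) = 513*(-30*36**(3/2)) = 513*(-30*216) = 513*(-6480) = -3324240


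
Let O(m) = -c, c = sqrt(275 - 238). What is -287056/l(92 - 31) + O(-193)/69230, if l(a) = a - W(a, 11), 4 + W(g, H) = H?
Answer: -143528/27 - sqrt(37)/69230 ≈ -5315.9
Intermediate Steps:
W(g, H) = -4 + H
c = sqrt(37) ≈ 6.0828
l(a) = -7 + a (l(a) = a - (-4 + 11) = a - 1*7 = a - 7 = -7 + a)
O(m) = -sqrt(37)
-287056/l(92 - 31) + O(-193)/69230 = -287056/(-7 + (92 - 31)) - sqrt(37)/69230 = -287056/(-7 + 61) - sqrt(37)*(1/69230) = -287056/54 - sqrt(37)/69230 = -287056*1/54 - sqrt(37)/69230 = -143528/27 - sqrt(37)/69230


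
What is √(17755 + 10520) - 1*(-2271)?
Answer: 2271 + 5*√1131 ≈ 2439.2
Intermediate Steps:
√(17755 + 10520) - 1*(-2271) = √28275 + 2271 = 5*√1131 + 2271 = 2271 + 5*√1131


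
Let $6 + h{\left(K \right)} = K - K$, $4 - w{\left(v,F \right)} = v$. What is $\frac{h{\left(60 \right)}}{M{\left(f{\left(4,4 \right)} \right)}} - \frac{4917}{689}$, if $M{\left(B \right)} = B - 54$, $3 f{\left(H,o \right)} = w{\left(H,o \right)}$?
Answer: $- \frac{43564}{6201} \approx -7.0253$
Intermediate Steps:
$w{\left(v,F \right)} = 4 - v$
$f{\left(H,o \right)} = \frac{4}{3} - \frac{H}{3}$ ($f{\left(H,o \right)} = \frac{4 - H}{3} = \frac{4}{3} - \frac{H}{3}$)
$h{\left(K \right)} = -6$ ($h{\left(K \right)} = -6 + \left(K - K\right) = -6 + 0 = -6$)
$M{\left(B \right)} = -54 + B$
$\frac{h{\left(60 \right)}}{M{\left(f{\left(4,4 \right)} \right)}} - \frac{4917}{689} = - \frac{6}{-54 + \left(\frac{4}{3} - \frac{4}{3}\right)} - \frac{4917}{689} = - \frac{6}{-54 + 0} - \frac{4917}{689} = - \frac{6}{-54} - \frac{4917}{689} = \left(-6\right) \left(- \frac{1}{54}\right) - \frac{4917}{689} = \frac{1}{9} - \frac{4917}{689} = - \frac{43564}{6201}$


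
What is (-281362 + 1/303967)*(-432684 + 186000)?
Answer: 21097590648966252/303967 ≈ 6.9407e+10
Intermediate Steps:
(-281362 + 1/303967)*(-432684 + 186000) = (-281362 + 1/303967)*(-246684) = -85524763053/303967*(-246684) = 21097590648966252/303967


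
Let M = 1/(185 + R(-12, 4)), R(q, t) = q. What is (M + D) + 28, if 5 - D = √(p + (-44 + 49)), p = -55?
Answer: 5710/173 - 5*I*√2 ≈ 33.006 - 7.0711*I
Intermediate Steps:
M = 1/173 (M = 1/(185 - 12) = 1/173 ≈ 0.0057803)
D = 5 - 5*I*√2 (D = 5 - √(-55 + (-44 + 49)) = 5 - √(-55 + 5) = 5 - √(-50) = 5 - 5*I*√2 ≈ 5.0 - 7.0711*I)
(M + D) + 28 = (1/173 + (5 - 5*I*√2)) + 28 = (866/173 - 5*I*√2) + 28 = 5710/173 - 5*I*√2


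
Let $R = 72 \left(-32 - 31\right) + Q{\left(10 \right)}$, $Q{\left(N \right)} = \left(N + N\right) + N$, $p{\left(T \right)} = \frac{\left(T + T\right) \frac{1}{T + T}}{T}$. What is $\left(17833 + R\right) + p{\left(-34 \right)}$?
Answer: $\frac{453117}{34} \approx 13327.0$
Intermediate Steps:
$p{\left(T \right)} = \frac{1}{T}$ ($p{\left(T \right)} = \frac{2 T \frac{1}{2 T}}{T} = 1 \frac{1}{T} = \frac{1}{T}$)
$Q{\left(N \right)} = 3 N$ ($Q{\left(N \right)} = 2 N + N = 3 N$)
$R = -4506$ ($R = 72 \left(-32 - 31\right) + 3 \cdot 10 = 72 \left(-32 - 31\right) + 30 = 72 \left(-63\right) + 30 = -4536 + 30 = -4506$)
$\left(17833 + R\right) + p{\left(-34 \right)} = \left(17833 - 4506\right) + \frac{1}{-34} = 13327 - \frac{1}{34} = \frac{453117}{34}$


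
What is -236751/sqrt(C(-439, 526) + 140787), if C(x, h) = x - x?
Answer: -78917*sqrt(15643)/15643 ≈ -630.97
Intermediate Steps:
C(x, h) = 0
-236751/sqrt(C(-439, 526) + 140787) = -236751/sqrt(0 + 140787) = -236751*sqrt(15643)/46929 = -78917*sqrt(15643)/15643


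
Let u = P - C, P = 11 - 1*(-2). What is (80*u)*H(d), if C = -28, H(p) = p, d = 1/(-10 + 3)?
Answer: -3280/7 ≈ -468.57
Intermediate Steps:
d = -⅐ (d = 1/(-7) = -⅐ ≈ -0.14286)
P = 13 (P = 11 + 2 = 13)
u = 41 (u = 13 - 1*(-28) = 13 + 28 = 41)
(80*u)*H(d) = (80*41)*(-⅐) = 3280*(-⅐) = -3280/7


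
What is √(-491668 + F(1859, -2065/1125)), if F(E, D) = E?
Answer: I*√489809 ≈ 699.86*I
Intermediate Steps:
√(-491668 + F(1859, -2065/1125)) = √(-491668 + 1859) = √(-489809) = I*√489809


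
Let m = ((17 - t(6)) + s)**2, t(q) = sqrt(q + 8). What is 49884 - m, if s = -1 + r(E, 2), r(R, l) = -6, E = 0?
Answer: 49770 + 20*sqrt(14) ≈ 49845.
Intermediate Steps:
s = -7 (s = -1 - 6 = -7)
t(q) = sqrt(8 + q)
m = (10 - sqrt(14))**2 (m = ((17 - sqrt(8 + 6)) - 7)**2 = ((17 - sqrt(14)) - 7)**2 = (10 - sqrt(14))**2 ≈ 39.167)
49884 - m = 49884 - (10 - sqrt(14))**2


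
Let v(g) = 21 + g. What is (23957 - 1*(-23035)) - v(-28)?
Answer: 46999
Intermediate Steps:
(23957 - 1*(-23035)) - v(-28) = (23957 - 1*(-23035)) - (21 - 28) = (23957 + 23035) - 1*(-7) = 46992 + 7 = 46999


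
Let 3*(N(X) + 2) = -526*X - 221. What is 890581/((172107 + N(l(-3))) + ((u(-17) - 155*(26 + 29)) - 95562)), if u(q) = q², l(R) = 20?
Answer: 2671743/194180 ≈ 13.759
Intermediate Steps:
N(X) = -227/3 - 526*X/3 (N(X) = -2 + (-526*X - 221)/3 = -2 + (-221 - 526*X)/3 = -2 + (-221/3 - 526*X/3) = -227/3 - 526*X/3)
890581/((172107 + N(l(-3))) + ((u(-17) - 155*(26 + 29)) - 95562)) = 890581/((172107 + (-227/3 - 526/3*20)) + (((-17)² - 155*(26 + 29)) - 95562)) = 890581/((172107 + (-227/3 - 10520/3)) + ((289 - 155*55) - 95562)) = 890581/((172107 - 10747/3) + ((289 - 8525) - 95562)) = 890581/(505574/3 + (-8236 - 95562)) = 890581/(505574/3 - 103798) = 890581/(194180/3) = 890581*(3/194180) = 2671743/194180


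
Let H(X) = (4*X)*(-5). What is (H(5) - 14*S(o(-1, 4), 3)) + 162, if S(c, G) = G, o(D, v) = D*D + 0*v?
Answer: 20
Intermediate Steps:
o(D, v) = D² (o(D, v) = D² + 0 = D²)
H(X) = -20*X
(H(5) - 14*S(o(-1, 4), 3)) + 162 = (-20*5 - 14*3) + 162 = (-100 - 42) + 162 = -142 + 162 = 20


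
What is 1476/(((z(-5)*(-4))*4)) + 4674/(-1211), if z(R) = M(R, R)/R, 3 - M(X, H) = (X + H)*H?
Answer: -3113007/227668 ≈ -13.673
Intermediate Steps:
M(X, H) = 3 - H*(H + X) (M(X, H) = 3 - (X + H)*H = 3 - (H + X)*H = 3 - H*(H + X))
z(R) = (3 - 2*R²)/R (z(R) = (3 - R² - R*R)/R = (3 - R² - R²)/R = (3 - 2*R²)/R)
1476/(((z(-5)*(-4))*4)) + 4674/(-1211) = 1476/((((-2*(-5) + 3/(-5))*(-4))*4)) + 4674/(-1211) = 1476/((((10 + 3*(-⅕))*(-4))*4)) + 4674*(-1/1211) = 1476/((((10 - ⅗)*(-4))*4)) - 4674/1211 = 1476/((((47/5)*(-4))*4)) - 4674/1211 = 1476/((-188/5*4)) - 4674/1211 = 1476/(-752/5) - 4674/1211 = 1476*(-5/752) - 4674/1211 = -1845/188 - 4674/1211 = -3113007/227668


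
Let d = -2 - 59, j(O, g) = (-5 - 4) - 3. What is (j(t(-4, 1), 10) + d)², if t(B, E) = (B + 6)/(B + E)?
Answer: 5329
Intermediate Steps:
t(B, E) = (6 + B)/(B + E)
j(O, g) = -12 (j(O, g) = -9 - 3 = -12)
d = -61
(j(t(-4, 1), 10) + d)² = (-12 - 61)² = (-73)² = 5329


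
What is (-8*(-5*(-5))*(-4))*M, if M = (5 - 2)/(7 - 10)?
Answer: -800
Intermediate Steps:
M = -1 (M = 3/(-3) = 3*(-⅓) = -1)
(-8*(-5*(-5))*(-4))*M = -8*(-5*(-5))*(-4)*(-1) = -200*(-4)*(-1) = -8*(-100)*(-1) = 800*(-1) = -800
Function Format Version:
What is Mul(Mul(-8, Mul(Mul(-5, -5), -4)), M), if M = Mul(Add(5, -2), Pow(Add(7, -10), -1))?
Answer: -800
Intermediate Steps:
M = -1 (M = Mul(3, Pow(-3, -1)) = Mul(3, Rational(-1, 3)) = -1)
Mul(Mul(-8, Mul(Mul(-5, -5), -4)), M) = Mul(Mul(-8, Mul(Mul(-5, -5), -4)), -1) = Mul(Mul(-8, Mul(25, -4)), -1) = Mul(Mul(-8, -100), -1) = Mul(800, -1) = -800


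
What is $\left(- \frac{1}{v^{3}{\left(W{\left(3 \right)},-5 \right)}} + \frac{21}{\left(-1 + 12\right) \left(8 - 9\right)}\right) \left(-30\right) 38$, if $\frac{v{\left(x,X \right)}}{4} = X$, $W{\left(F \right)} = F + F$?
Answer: $\frac{9575373}{4400} \approx 2176.2$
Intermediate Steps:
$W{\left(F \right)} = 2 F$
$v{\left(x,X \right)} = 4 X$
$\left(- \frac{1}{v^{3}{\left(W{\left(3 \right)},-5 \right)}} + \frac{21}{\left(-1 + 12\right) \left(8 - 9\right)}\right) \left(-30\right) 38 = \left(- \frac{1}{\left(4 \left(-5\right)\right)^{3}} + \frac{21}{\left(-1 + 12\right) \left(8 - 9\right)}\right) \left(-30\right) 38 = \left(- \frac{1}{\left(-20\right)^{3}} + \frac{21}{11 \left(-1\right)}\right) \left(-30\right) 38 = \left(- \frac{1}{-8000} + \frac{21}{-11}\right) \left(-30\right) 38 = \left(\left(-1\right) \left(- \frac{1}{8000}\right) + 21 \left(- \frac{1}{11}\right)\right) \left(-30\right) 38 = \left(\frac{1}{8000} - \frac{21}{11}\right) \left(-30\right) 38 = \left(- \frac{167989}{88000}\right) \left(-30\right) 38 = \frac{503967}{8800} \cdot 38 = \frac{9575373}{4400}$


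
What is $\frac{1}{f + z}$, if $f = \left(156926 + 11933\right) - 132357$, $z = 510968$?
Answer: $\frac{1}{547470} \approx 1.8266 \cdot 10^{-6}$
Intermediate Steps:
$f = 36502$ ($f = 168859 - 132357 = 36502$)
$\frac{1}{f + z} = \frac{1}{36502 + 510968} = \frac{1}{547470}$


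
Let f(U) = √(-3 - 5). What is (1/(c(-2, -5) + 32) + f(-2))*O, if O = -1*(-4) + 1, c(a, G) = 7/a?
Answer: 10/57 + 10*I*√2 ≈ 0.17544 + 14.142*I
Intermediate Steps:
f(U) = 2*I*√2 (f(U) = √(-8) = 2*I*√2)
O = 5 (O = 4 + 1 = 5)
(1/(c(-2, -5) + 32) + f(-2))*O = (1/(7/(-2) + 32) + 2*I*√2)*5 = (1/(7*(-½) + 32) + 2*I*√2)*5 = (1/(-7/2 + 32) + 2*I*√2)*5 = (1/(57/2) + 2*I*√2)*5 = (2/57 + 2*I*√2)*5 = 10/57 + 10*I*√2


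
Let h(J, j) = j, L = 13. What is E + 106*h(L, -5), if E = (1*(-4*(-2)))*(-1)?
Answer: -538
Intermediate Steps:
E = -8 (E = (1*8)*(-1) = 8*(-1) = -8)
E + 106*h(L, -5) = -8 + 106*(-5) = -8 - 530 = -538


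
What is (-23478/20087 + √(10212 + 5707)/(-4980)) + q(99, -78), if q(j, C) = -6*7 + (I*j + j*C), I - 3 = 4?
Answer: -142058655/20087 - √15919/4980 ≈ -7072.2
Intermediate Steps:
I = 7 (I = 3 + 4 = 7)
q(j, C) = -42 + 7*j + C*j (q(j, C) = -6*7 + (7*j + j*C) = -42 + (7*j + C*j) = -42 + 7*j + C*j)
(-23478/20087 + √(10212 + 5707)/(-4980)) + q(99, -78) = (-23478/20087 + √(10212 + 5707)/(-4980)) + (-42 + 7*99 - 78*99) = (-23478*1/20087 + √15919*(-1/4980)) + (-42 + 693 - 7722) = (-23478/20087 - √15919/4980) - 7071 = -142058655/20087 - √15919/4980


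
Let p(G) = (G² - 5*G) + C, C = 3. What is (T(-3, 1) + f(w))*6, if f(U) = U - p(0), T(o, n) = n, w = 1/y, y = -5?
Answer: -66/5 ≈ -13.200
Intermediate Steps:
w = -⅕ (w = 1/(-5) = -⅕ ≈ -0.20000)
p(G) = 3 + G² - 5*G (p(G) = (G² - 5*G) + 3 = 3 + G² - 5*G)
f(U) = -3 + U (f(U) = U - (3 + 0² - 5*0) = U - (3 + 0 + 0) = U - 1*3 = U - 3 = -3 + U)
(T(-3, 1) + f(w))*6 = (1 + (-3 - ⅕))*6 = (1 - 16/5)*6 = -11/5*6 = -66/5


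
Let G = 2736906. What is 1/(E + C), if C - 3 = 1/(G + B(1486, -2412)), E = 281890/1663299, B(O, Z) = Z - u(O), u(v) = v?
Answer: 4545809473392/14407837708595 ≈ 0.31551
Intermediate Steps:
B(O, Z) = Z - O
E = 281890/1663299 (E = 281890*(1/1663299) = 281890/1663299 ≈ 0.16948)
C = 8199025/2733008 (C = 3 + 1/(2736906 + (-2412 - 1*1486)) = 3 + 1/(2736906 + (-2412 - 1486)) = 3 + 1/(2736906 - 3898) = 3 + 1/2733008 = 8199025/2733008 ≈ 3.0000)
1/(E + C) = 1/(281890/1663299 + 8199025/2733008) = 1/(14407837708595/4545809473392) = 4545809473392/14407837708595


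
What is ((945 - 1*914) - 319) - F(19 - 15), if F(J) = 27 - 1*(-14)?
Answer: -329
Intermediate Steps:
F(J) = 41 (F(J) = 27 + 14 = 41)
((945 - 1*914) - 319) - F(19 - 15) = ((945 - 1*914) - 319) - 1*41 = ((945 - 914) - 319) - 41 = (31 - 319) - 41 = -288 - 41 = -329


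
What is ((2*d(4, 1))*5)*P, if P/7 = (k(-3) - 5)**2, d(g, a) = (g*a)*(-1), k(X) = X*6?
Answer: -148120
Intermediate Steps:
k(X) = 6*X
d(g, a) = -a*g (d(g, a) = (a*g)*(-1) = -a*g)
P = 3703 (P = 7*(6*(-3) - 5)**2 = 7*(-18 - 5)**2 = 7*(-23)**2 = 7*529 = 3703)
((2*d(4, 1))*5)*P = ((2*(-1*1*4))*5)*3703 = ((2*(-4))*5)*3703 = -8*5*3703 = -40*3703 = -148120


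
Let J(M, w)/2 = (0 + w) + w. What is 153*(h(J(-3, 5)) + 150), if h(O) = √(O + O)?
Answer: 22950 + 306*√10 ≈ 23918.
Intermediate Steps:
J(M, w) = 4*w (J(M, w) = 2*((0 + w) + w) = 2*(w + w) = 2*(2*w) = 4*w)
h(O) = √2*√O (h(O) = √(2*O) = √2*√O)
153*(h(J(-3, 5)) + 150) = 153*(√2*√(4*5) + 150) = 153*(√2*√20 + 150) = 153*(√2*(2*√5) + 150) = 153*(2*√10 + 150) = 153*(150 + 2*√10) = 22950 + 306*√10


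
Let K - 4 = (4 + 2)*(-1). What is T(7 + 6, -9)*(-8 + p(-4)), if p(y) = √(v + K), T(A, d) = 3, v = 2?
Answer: -24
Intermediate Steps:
K = -2 (K = 4 + (4 + 2)*(-1) = 4 + 6*(-1) = 4 - 6 = -2)
p(y) = 0 (p(y) = √(2 - 2) = √0 = 0)
T(7 + 6, -9)*(-8 + p(-4)) = 3*(-8 + 0) = 3*(-8) = -24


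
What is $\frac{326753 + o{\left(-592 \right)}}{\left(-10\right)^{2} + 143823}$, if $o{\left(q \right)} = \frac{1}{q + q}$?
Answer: $\frac{386875551}{170404832} \approx 2.2703$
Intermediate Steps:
$o{\left(q \right)} = \frac{1}{2 q}$
$\frac{326753 + o{\left(-592 \right)}}{\left(-10\right)^{2} + 143823} = \frac{326753 + \frac{1}{2 \left(-592\right)}}{\left(-10\right)^{2} + 143823} = \frac{326753 + \frac{1}{2} \left(- \frac{1}{592}\right)}{100 + 143823} = \frac{326753 - \frac{1}{1184}}{143923} = \frac{386875551}{1184} \cdot \frac{1}{143923} = \frac{386875551}{170404832}$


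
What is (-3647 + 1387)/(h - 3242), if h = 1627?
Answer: 452/323 ≈ 1.3994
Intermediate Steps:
(-3647 + 1387)/(h - 3242) = (-3647 + 1387)/(1627 - 3242) = -2260/(-1615) = -2260*(-1/1615) = 452/323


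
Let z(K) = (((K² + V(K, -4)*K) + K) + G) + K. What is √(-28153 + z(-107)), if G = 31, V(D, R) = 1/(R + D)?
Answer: 5*I*√8322114/111 ≈ 129.95*I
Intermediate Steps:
V(D, R) = 1/(D + R)
z(K) = 31 + K² + 2*K + K/(-4 + K) (z(K) = (((K² + K/(K - 4)) + K) + 31) + K = (((K² + K/(-4 + K)) + K) + 31) + K = ((K + K² + K/(-4 + K)) + 31) + K = (31 + K + K² + K/(-4 + K)) + K = 31 + K² + 2*K + K/(-4 + K))
√(-28153 + z(-107)) = √(-28153 + (-107 + (-4 - 107)*(31 + (-107)² + 2*(-107)))/(-4 - 107)) = √(-28153 + (-107 - 111*(31 + 11449 - 214))/(-111)) = √(-28153 - (-107 - 111*11266)/111) = √(-28153 - (-107 - 1250526)/111) = √(-28153 - 1/111*(-1250633)) = √(-28153 + 1250633/111) = √(-1874350/111) = 5*I*√8322114/111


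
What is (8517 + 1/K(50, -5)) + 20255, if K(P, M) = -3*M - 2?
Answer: 374037/13 ≈ 28772.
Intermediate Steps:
K(P, M) = -2 - 3*M
(8517 + 1/K(50, -5)) + 20255 = (8517 + 1/(-2 - 3*(-5))) + 20255 = (8517 + 1/(-2 + 15)) + 20255 = (8517 + 1/13) + 20255 = 110722/13 + 20255 = 374037/13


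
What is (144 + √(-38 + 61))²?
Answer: (144 + √23)² ≈ 22140.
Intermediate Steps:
(144 + √(-38 + 61))² = (144 + √23)²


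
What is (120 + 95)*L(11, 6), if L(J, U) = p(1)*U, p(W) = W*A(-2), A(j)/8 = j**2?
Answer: 41280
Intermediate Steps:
A(j) = 8*j**2
p(W) = 32*W (p(W) = W*(8*(-2)**2) = W*(8*4) = W*32 = 32*W)
L(J, U) = 32*U (L(J, U) = (32*1)*U = 32*U)
(120 + 95)*L(11, 6) = (120 + 95)*(32*6) = 215*192 = 41280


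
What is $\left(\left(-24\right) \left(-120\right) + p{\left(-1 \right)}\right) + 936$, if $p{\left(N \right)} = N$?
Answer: $3815$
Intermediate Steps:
$\left(\left(-24\right) \left(-120\right) + p{\left(-1 \right)}\right) + 936 = \left(\left(-24\right) \left(-120\right) - 1\right) + 936 = \left(2880 - 1\right) + 936 = 2879 + 936 = 3815$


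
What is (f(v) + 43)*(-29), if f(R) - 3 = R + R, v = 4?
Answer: -1566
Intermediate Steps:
f(R) = 3 + 2*R (f(R) = 3 + (R + R) = 3 + 2*R)
(f(v) + 43)*(-29) = ((3 + 2*4) + 43)*(-29) = ((3 + 8) + 43)*(-29) = (11 + 43)*(-29) = 54*(-29) = -1566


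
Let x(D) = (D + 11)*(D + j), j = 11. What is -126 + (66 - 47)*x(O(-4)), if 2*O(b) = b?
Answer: 1413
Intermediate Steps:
O(b) = b/2
x(D) = (11 + D)² (x(D) = (D + 11)*(D + 11) = (11 + D)*(11 + D) = (11 + D)²)
-126 + (66 - 47)*x(O(-4)) = -126 + (66 - 47)*(121 + ((½)*(-4))² + 22*((½)*(-4))) = -126 + 19*(121 + (-2)² + 22*(-2)) = -126 + 19*(121 + 4 - 44) = -126 + 19*81 = -126 + 1539 = 1413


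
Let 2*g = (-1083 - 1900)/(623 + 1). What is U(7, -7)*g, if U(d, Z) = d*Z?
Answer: 146167/1248 ≈ 117.12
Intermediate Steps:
U(d, Z) = Z*d
g = -2983/1248 (g = ((-1083 - 1900)/(623 + 1))/2 = (-2983/624)/2 = (-2983*1/624)/2 = (½)*(-2983/624) = -2983/1248 ≈ -2.3902)
U(7, -7)*g = -7*7*(-2983/1248) = -49*(-2983/1248) = 146167/1248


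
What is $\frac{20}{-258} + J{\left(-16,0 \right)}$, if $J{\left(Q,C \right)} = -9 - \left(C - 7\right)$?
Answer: $- \frac{268}{129} \approx -2.0775$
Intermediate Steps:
$J{\left(Q,C \right)} = -2 - C$ ($J{\left(Q,C \right)} = -9 - \left(-7 + C\right) = -2 - C$)
$\frac{20}{-258} + J{\left(-16,0 \right)} = \frac{20}{-258} - 2 = 20 \left(- \frac{1}{258}\right) + \left(-2 + 0\right) = - \frac{10}{129} - 2 = - \frac{268}{129}$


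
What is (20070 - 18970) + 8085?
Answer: 9185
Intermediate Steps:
(20070 - 18970) + 8085 = 1100 + 8085 = 9185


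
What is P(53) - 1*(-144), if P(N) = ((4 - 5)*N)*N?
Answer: -2665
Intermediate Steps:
P(N) = -N² (P(N) = (-N)*N = -N²)
P(53) - 1*(-144) = -1*53² - 1*(-144) = -1*2809 + 144 = -2809 + 144 = -2665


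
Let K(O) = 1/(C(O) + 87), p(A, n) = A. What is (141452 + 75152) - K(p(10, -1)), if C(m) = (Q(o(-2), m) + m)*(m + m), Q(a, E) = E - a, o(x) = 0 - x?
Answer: 96821987/447 ≈ 2.1660e+5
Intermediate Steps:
o(x) = -x
C(m) = 2*m*(-2 + 2*m) (C(m) = ((m - (-1)*(-2)) + m)*(m + m) = ((m - 1*2) + m)*(2*m) = ((m - 2) + m)*(2*m) = ((-2 + m) + m)*(2*m) = (-2 + 2*m)*(2*m) = 2*m*(-2 + 2*m))
K(O) = 1/(87 + 4*O*(-1 + O)) (K(O) = 1/(4*O*(-1 + O) + 87) = 1/(87 + 4*O*(-1 + O)))
(141452 + 75152) - K(p(10, -1)) = (141452 + 75152) - 1/(87 + 4*10*(-1 + 10)) = 216604 - 1/(87 + 4*10*9) = 216604 - 1/(87 + 360) = 216604 - 1/447 = 96821987/447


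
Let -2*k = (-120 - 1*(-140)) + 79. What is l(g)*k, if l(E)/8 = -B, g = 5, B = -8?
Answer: -3168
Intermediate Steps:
l(E) = 64 (l(E) = 8*(-1*(-8)) = 8*8 = 64)
k = -99/2 (k = -((-120 - 1*(-140)) + 79)/2 = -((-120 + 140) + 79)/2 = -(20 + 79)/2 = -1/2*99 = -99/2 ≈ -49.500)
l(g)*k = 64*(-99/2) = -3168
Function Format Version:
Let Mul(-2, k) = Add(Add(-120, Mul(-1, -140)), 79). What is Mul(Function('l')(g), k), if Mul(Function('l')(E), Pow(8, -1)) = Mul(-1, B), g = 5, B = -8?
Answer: -3168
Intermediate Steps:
Function('l')(E) = 64 (Function('l')(E) = Mul(8, Mul(-1, -8)) = Mul(8, 8) = 64)
k = Rational(-99, 2) (k = Mul(Rational(-1, 2), Add(Add(-120, Mul(-1, -140)), 79)) = Mul(Rational(-1, 2), Add(Add(-120, 140), 79)) = Mul(Rational(-1, 2), Add(20, 79)) = Mul(Rational(-1, 2), 99) = Rational(-99, 2) ≈ -49.500)
Mul(Function('l')(g), k) = Mul(64, Rational(-99, 2)) = -3168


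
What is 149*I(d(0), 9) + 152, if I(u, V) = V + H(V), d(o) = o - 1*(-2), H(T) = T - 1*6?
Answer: 1940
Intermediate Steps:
H(T) = -6 + T (H(T) = T - 6 = -6 + T)
d(o) = 2 + o (d(o) = o + 2 = 2 + o)
I(u, V) = -6 + 2*V (I(u, V) = V + (-6 + V) = -6 + 2*V)
149*I(d(0), 9) + 152 = 149*(-6 + 2*9) + 152 = 149*(-6 + 18) + 152 = 149*12 + 152 = 1788 + 152 = 1940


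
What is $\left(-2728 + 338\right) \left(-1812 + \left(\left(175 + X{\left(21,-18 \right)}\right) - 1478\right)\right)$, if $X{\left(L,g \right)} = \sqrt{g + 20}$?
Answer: $7444850 - 2390 \sqrt{2} \approx 7.4415 \cdot 10^{6}$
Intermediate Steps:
$X{\left(L,g \right)} = \sqrt{20 + g}$
$\left(-2728 + 338\right) \left(-1812 + \left(\left(175 + X{\left(21,-18 \right)}\right) - 1478\right)\right) = \left(-2728 + 338\right) \left(-1812 - \left(1303 - \sqrt{20 - 18}\right)\right) = - 2390 \left(-1812 - \left(1303 - \sqrt{2}\right)\right) = - 2390 \left(-3115 + \sqrt{2}\right) = 7444850 - 2390 \sqrt{2}$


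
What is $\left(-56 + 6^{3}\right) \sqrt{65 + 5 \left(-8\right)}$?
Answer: $800$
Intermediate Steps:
$\left(-56 + 6^{3}\right) \sqrt{65 + 5 \left(-8\right)} = \left(-56 + 216\right) \sqrt{65 - 40} = 160 \sqrt{25} = 160 \cdot 5 = 800$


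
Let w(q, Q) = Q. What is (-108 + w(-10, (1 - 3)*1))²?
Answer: 12100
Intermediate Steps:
(-108 + w(-10, (1 - 3)*1))² = (-108 + (1 - 3)*1)² = (-108 - 2*1)² = (-108 - 2)² = (-110)² = 12100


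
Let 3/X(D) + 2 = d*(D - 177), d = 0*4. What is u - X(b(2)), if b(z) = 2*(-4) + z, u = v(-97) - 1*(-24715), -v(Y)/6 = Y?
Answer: 50597/2 ≈ 25299.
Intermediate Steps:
v(Y) = -6*Y
d = 0
u = 25297 (u = -6*(-97) - 1*(-24715) = 582 + 24715 = 25297)
b(z) = -8 + z
X(D) = -3/2 (X(D) = 3/(-2 + 0*(D - 177)) = 3/(-2 + 0*(-177 + D)) = 3/(-2 + 0) = 3/(-2) = 3*(-½) = -3/2)
u - X(b(2)) = 25297 - 1*(-3/2) = 25297 + 3/2 = 50597/2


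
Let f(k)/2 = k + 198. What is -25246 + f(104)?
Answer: -24642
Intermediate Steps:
f(k) = 396 + 2*k (f(k) = 2*(k + 198) = 2*(198 + k) = 396 + 2*k)
-25246 + f(104) = -25246 + (396 + 2*104) = -25246 + (396 + 208) = -25246 + 604 = -24642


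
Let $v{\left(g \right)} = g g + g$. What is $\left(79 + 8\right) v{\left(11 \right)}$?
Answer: $11484$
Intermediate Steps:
$v{\left(g \right)} = g + g^{2}$ ($v{\left(g \right)} = g^{2} + g = g + g^{2}$)
$\left(79 + 8\right) v{\left(11 \right)} = \left(79 + 8\right) 11 \left(1 + 11\right) = 87 \cdot 11 \cdot 12 = 87 \cdot 132 = 11484$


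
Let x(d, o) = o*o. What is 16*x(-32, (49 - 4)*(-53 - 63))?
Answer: 435974400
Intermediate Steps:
x(d, o) = o²
16*x(-32, (49 - 4)*(-53 - 63)) = 16*((49 - 4)*(-53 - 63))² = 16*(45*(-116))² = 16*(-5220)² = 16*27248400 = 435974400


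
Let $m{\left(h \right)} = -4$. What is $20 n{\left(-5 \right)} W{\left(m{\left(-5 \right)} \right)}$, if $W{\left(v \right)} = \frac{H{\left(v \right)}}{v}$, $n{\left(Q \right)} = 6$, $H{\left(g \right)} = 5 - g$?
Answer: $-270$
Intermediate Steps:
$W{\left(v \right)} = \frac{5 - v}{v}$
$20 n{\left(-5 \right)} W{\left(m{\left(-5 \right)} \right)} = 20 \cdot 6 \frac{5 - -4}{-4} = 120 \left(- \frac{5 + 4}{4}\right) = 120 \left(\left(- \frac{1}{4}\right) 9\right) = 120 \left(- \frac{9}{4}\right) = -270$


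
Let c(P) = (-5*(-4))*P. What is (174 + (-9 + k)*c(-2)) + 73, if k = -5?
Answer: 807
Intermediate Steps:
c(P) = 20*P
(174 + (-9 + k)*c(-2)) + 73 = (174 + (-9 - 5)*(20*(-2))) + 73 = (174 - 14*(-40)) + 73 = (174 + 560) + 73 = 734 + 73 = 807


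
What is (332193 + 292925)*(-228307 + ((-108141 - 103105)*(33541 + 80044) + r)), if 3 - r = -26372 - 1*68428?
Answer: -14999400360978852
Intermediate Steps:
r = 94803 (r = 3 - (-26372 - 1*68428) = 3 - (-26372 - 68428) = 3 - 1*(-94800) = 3 + 94800 = 94803)
(332193 + 292925)*(-228307 + ((-108141 - 103105)*(33541 + 80044) + r)) = (332193 + 292925)*(-228307 + ((-108141 - 103105)*(33541 + 80044) + 94803)) = 625118*(-228307 + (-211246*113585 + 94803)) = 625118*(-228307 + (-23994376910 + 94803)) = 625118*(-228307 - 23994282107) = 625118*(-23994510414) = -14999400360978852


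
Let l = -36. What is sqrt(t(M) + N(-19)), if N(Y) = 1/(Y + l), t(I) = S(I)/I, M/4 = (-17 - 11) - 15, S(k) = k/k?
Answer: I*sqrt(536855)/4730 ≈ 0.15491*I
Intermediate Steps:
S(k) = 1
M = -172 (M = 4*((-17 - 11) - 15) = 4*(-28 - 15) = 4*(-43) = -172)
t(I) = 1/I
N(Y) = 1/(-36 + Y) (N(Y) = 1/(Y - 36) = 1/(-36 + Y))
sqrt(t(M) + N(-19)) = sqrt(1/(-172) + 1/(-36 - 19)) = sqrt(-1/172 + 1/(-55)) = sqrt(-1/172 - 1/55) = sqrt(-227/9460) = I*sqrt(536855)/4730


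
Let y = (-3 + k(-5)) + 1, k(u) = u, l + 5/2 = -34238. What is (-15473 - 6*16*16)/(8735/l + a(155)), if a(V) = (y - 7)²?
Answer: -1164793329/13404806 ≈ -86.894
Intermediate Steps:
l = -68481/2 (l = -5/2 - 34238 = -68481/2 ≈ -34241.)
y = -7 (y = (-3 - 5) + 1 = -8 + 1 = -7)
a(V) = 196 (a(V) = (-7 - 7)² = (-14)² = 196)
(-15473 - 6*16*16)/(8735/l + a(155)) = (-15473 - 6*16*16)/(8735/(-68481/2) + 196) = (-15473 - 96*16)/(8735*(-2/68481) + 196) = (-15473 - 1536)/(-17470/68481 + 196) = -17009/13404806/68481 = -17009*68481/13404806 = -1164793329/13404806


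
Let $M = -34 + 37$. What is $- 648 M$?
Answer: $-1944$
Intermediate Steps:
$M = 3$
$- 648 M = \left(-648\right) 3 = -1944$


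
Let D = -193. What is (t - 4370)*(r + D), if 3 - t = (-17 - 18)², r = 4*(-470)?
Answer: 11592216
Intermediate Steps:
r = -1880
t = -1222 (t = 3 - (-17 - 18)² = 3 - 1*(-35)² = 3 - 1*1225 = 3 - 1225 = -1222)
(t - 4370)*(r + D) = (-1222 - 4370)*(-1880 - 193) = -5592*(-2073) = 11592216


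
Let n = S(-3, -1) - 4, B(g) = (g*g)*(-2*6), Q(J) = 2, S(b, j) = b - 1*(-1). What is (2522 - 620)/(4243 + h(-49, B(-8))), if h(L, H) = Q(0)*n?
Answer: 1902/4231 ≈ 0.44954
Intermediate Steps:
S(b, j) = 1 + b (S(b, j) = b + 1 = 1 + b)
B(g) = -12*g² (B(g) = g²*(-12) = -12*g²)
n = -6 (n = (1 - 3) - 4 = -2 - 4 = -6)
h(L, H) = -12 (h(L, H) = 2*(-6) = -12)
(2522 - 620)/(4243 + h(-49, B(-8))) = (2522 - 620)/(4243 - 12) = 1902/4231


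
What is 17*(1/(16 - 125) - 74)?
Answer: -137139/109 ≈ -1258.2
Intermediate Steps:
17*(1/(16 - 125) - 74) = 17*(1/(-109) - 74) = 17*(-1/109 - 74) = 17*(-8067/109) = -137139/109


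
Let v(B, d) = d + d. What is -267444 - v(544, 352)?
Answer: -268148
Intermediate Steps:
v(B, d) = 2*d
-267444 - v(544, 352) = -267444 - 2*352 = -267444 - 1*704 = -267444 - 704 = -268148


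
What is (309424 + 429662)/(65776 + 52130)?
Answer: 123181/19651 ≈ 6.2684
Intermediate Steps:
(309424 + 429662)/(65776 + 52130) = 739086/117906 = 739086*(1/117906) = 123181/19651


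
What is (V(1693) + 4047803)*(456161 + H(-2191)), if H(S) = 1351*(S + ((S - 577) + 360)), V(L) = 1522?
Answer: -23312320365600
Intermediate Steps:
H(S) = -293167 + 2702*S (H(S) = 1351*(S + ((-577 + S) + 360)) = 1351*(S + (-217 + S)) = 1351*(-217 + 2*S) = -293167 + 2702*S)
(V(1693) + 4047803)*(456161 + H(-2191)) = (1522 + 4047803)*(456161 + (-293167 + 2702*(-2191))) = 4049325*(456161 + (-293167 - 5920082)) = 4049325*(456161 - 6213249) = 4049325*(-5757088) = -23312320365600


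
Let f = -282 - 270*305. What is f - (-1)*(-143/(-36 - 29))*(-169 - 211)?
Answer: -83468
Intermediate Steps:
f = -82632 (f = -282 - 82350 = -82632)
f - (-1)*(-143/(-36 - 29))*(-169 - 211) = -82632 - (-1)*(-143/(-36 - 29))*(-169 - 211) = -82632 - (-1)*-143/(-65)*(-380) = -82632 - (-1)*-143*(-1/65)*(-380) = -82632 - (-1)*(11/5)*(-380) = -82632 - (-1)*(-836) = -82632 - 1*836 = -82632 - 836 = -83468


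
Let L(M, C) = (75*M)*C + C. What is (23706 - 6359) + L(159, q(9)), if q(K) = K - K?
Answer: 17347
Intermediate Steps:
q(K) = 0
L(M, C) = C + 75*C*M (L(M, C) = 75*C*M + C = C + 75*C*M)
(23706 - 6359) + L(159, q(9)) = (23706 - 6359) + 0*(1 + 75*159) = 17347 + 0*(1 + 11925) = 17347 + 0*11926 = 17347 + 0 = 17347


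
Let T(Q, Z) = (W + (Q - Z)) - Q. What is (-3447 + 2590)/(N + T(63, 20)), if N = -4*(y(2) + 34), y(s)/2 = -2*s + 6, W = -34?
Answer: 857/206 ≈ 4.1602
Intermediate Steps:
T(Q, Z) = -34 - Z (T(Q, Z) = (-34 + (Q - Z)) - Q = (-34 + Q - Z) - Q = -34 - Z)
y(s) = 12 - 4*s (y(s) = 2*(-2*s + 6) = 2*(6 - 2*s) = 12 - 4*s)
N = -152 (N = -4*((12 - 4*2) + 34) = -4*((12 - 8) + 34) = -4*(4 + 34) = -4*38 = -152)
(-3447 + 2590)/(N + T(63, 20)) = (-3447 + 2590)/(-152 + (-34 - 1*20)) = -857/(-152 + (-34 - 20)) = -857/(-152 - 54) = -857/(-206) = -857*(-1/206) = 857/206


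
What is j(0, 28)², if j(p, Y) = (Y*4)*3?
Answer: 112896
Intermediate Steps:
j(p, Y) = 12*Y (j(p, Y) = (4*Y)*3 = 12*Y)
j(0, 28)² = (12*28)² = 336² = 112896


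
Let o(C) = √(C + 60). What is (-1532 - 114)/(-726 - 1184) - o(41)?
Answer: 823/955 - √101 ≈ -9.1881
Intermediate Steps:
o(C) = √(60 + C)
(-1532 - 114)/(-726 - 1184) - o(41) = (-1532 - 114)/(-726 - 1184) - √(60 + 41) = -1646/(-1910) - √101 = -1646*(-1/1910) - √101 = 823/955 - √101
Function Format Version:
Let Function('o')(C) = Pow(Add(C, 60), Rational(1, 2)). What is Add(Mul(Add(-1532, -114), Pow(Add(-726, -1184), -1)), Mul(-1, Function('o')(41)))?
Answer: Add(Rational(823, 955), Mul(-1, Pow(101, Rational(1, 2)))) ≈ -9.1881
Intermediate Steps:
Function('o')(C) = Pow(Add(60, C), Rational(1, 2))
Add(Mul(Add(-1532, -114), Pow(Add(-726, -1184), -1)), Mul(-1, Function('o')(41))) = Add(Mul(Add(-1532, -114), Pow(Add(-726, -1184), -1)), Mul(-1, Pow(Add(60, 41), Rational(1, 2)))) = Add(Mul(-1646, Pow(-1910, -1)), Mul(-1, Pow(101, Rational(1, 2)))) = Add(Mul(-1646, Rational(-1, 1910)), Mul(-1, Pow(101, Rational(1, 2)))) = Add(Rational(823, 955), Mul(-1, Pow(101, Rational(1, 2))))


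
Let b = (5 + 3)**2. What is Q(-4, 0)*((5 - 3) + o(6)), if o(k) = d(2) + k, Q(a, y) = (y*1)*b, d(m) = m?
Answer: 0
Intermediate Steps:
b = 64 (b = 8**2 = 64)
Q(a, y) = 64*y (Q(a, y) = (y*1)*64 = y*64 = 64*y)
o(k) = 2 + k
Q(-4, 0)*((5 - 3) + o(6)) = (64*0)*((5 - 3) + (2 + 6)) = 0*(2 + 8) = 0*10 = 0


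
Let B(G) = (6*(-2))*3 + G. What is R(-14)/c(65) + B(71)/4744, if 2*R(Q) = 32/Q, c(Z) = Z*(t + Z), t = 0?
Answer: 997173/140303800 ≈ 0.0071072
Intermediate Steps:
c(Z) = Z² (c(Z) = Z*(0 + Z) = Z*Z = Z²)
B(G) = -36 + G (B(G) = -12*3 + G = -36 + G)
R(Q) = 16/Q (R(Q) = (32/Q)/2 = 16/Q)
R(-14)/c(65) + B(71)/4744 = (16/(-14))/(65²) + (-36 + 71)/4744 = (16*(-1/14))/4225 + 35*(1/4744) = -8/7*1/4225 + 35/4744 = -8/29575 + 35/4744 = 997173/140303800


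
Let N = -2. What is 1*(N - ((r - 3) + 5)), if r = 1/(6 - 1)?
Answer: -21/5 ≈ -4.2000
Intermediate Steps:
r = ⅕ (r = 1/5 = ⅕ ≈ 0.20000)
1*(N - ((r - 3) + 5)) = 1*(-2 - ((⅕ - 3) + 5)) = 1*(-2 - (-14/5 + 5)) = 1*(-2 - 1*11/5) = 1*(-2 - 11/5) = 1*(-21/5) = -21/5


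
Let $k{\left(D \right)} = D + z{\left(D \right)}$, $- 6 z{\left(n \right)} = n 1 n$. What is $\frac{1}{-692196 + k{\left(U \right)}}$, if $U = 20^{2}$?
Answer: $- \frac{3}{2155388} \approx -1.3919 \cdot 10^{-6}$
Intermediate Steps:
$U = 400$
$z{\left(n \right)} = - \frac{n^{2}}{6}$ ($z{\left(n \right)} = - \frac{n 1 n}{6} = - \frac{n n}{6} = - \frac{n^{2}}{6}$)
$k{\left(D \right)} = D - \frac{D^{2}}{6}$
$\frac{1}{-692196 + k{\left(U \right)}} = \frac{1}{-692196 + \frac{1}{6} \cdot 400 \left(6 - 400\right)} = \frac{1}{-692196 + \frac{1}{6} \cdot 400 \left(-394\right)} = \frac{1}{-692196 - \frac{78800}{3}} = \frac{1}{- \frac{2155388}{3}} = - \frac{3}{2155388}$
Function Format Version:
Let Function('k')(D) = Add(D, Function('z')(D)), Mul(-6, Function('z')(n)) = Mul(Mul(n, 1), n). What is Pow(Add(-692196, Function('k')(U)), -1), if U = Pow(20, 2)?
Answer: Rational(-3, 2155388) ≈ -1.3919e-6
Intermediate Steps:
U = 400
Function('z')(n) = Mul(Rational(-1, 6), Pow(n, 2)) (Function('z')(n) = Mul(Rational(-1, 6), Mul(Mul(n, 1), n)) = Mul(Rational(-1, 6), Mul(n, n)) = Mul(Rational(-1, 6), Pow(n, 2)))
Function('k')(D) = Add(D, Mul(Rational(-1, 6), Pow(D, 2)))
Pow(Add(-692196, Function('k')(U)), -1) = Pow(Add(-692196, Mul(Rational(1, 6), 400, Add(6, Mul(-1, 400)))), -1) = Pow(Add(-692196, Mul(Rational(1, 6), 400, Add(6, -400))), -1) = Pow(Add(-692196, Mul(Rational(1, 6), 400, -394)), -1) = Pow(Add(-692196, Rational(-78800, 3)), -1) = Pow(Rational(-2155388, 3), -1) = Rational(-3, 2155388)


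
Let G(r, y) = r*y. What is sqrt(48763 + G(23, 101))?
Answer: sqrt(51086) ≈ 226.02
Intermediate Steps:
sqrt(48763 + G(23, 101)) = sqrt(48763 + 23*101) = sqrt(48763 + 2323) = sqrt(51086)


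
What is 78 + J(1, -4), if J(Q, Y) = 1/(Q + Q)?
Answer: 157/2 ≈ 78.500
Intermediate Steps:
J(Q, Y) = 1/(2*Q)
78 + J(1, -4) = 78 + (½)/1 = 78 + (½)*1 = 78 + ½ = 157/2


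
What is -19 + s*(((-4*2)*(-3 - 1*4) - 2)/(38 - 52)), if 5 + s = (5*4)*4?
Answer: -2158/7 ≈ -308.29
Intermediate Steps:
s = 75 (s = -5 + (5*4)*4 = -5 + 20*4 = -5 + 80 = 75)
-19 + s*(((-4*2)*(-3 - 1*4) - 2)/(38 - 52)) = -19 + 75*(((-4*2)*(-3 - 1*4) - 2)/(38 - 52)) = -19 + 75*((-8*(-3 - 4) - 2)/(-14)) = -19 + 75*((-8*(-7) - 2)*(-1/14)) = -19 + 75*((56 - 2)*(-1/14)) = -19 + 75*(54*(-1/14)) = -19 + 75*(-27/7) = -19 - 2025/7 = -2158/7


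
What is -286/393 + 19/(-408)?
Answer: -13795/17816 ≈ -0.77430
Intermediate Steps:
-286/393 + 19/(-408) = -286*1/393 + 19*(-1/408) = -286/393 - 19/408 = -13795/17816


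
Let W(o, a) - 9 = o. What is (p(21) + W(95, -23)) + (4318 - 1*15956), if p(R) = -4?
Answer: -11538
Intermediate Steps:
W(o, a) = 9 + o
(p(21) + W(95, -23)) + (4318 - 1*15956) = (-4 + (9 + 95)) + (4318 - 1*15956) = (-4 + 104) + (4318 - 15956) = 100 - 11638 = -11538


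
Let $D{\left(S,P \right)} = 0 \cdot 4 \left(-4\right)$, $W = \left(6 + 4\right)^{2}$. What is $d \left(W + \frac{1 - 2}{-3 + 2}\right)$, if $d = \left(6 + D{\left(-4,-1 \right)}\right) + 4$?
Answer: $1010$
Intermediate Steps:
$W = 100$ ($W = 10^{2} = 100$)
$D{\left(S,P \right)} = 0$ ($D{\left(S,P \right)} = 0 \left(-4\right) = 0$)
$d = 10$ ($d = \left(6 + 0\right) + 4 = 6 + 4 = 10$)
$d \left(W + \frac{1 - 2}{-3 + 2}\right) = 10 \left(100 + \frac{1 - 2}{-3 + 2}\right) = 10 \left(100 - \frac{1}{-1}\right) = 10 \left(100 - -1\right) = 10 \left(100 + 1\right) = 10 \cdot 101 = 1010$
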